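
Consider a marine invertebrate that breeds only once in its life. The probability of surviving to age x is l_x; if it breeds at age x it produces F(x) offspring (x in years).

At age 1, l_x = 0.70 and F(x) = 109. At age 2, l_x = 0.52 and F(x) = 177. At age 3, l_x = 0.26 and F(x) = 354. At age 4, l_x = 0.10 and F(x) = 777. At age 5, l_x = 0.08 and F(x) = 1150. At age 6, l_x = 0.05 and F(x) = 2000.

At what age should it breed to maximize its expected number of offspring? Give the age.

Expected offspring if breeding at age x = l_x × F(x):
  age 1: 0.70 × 109 = 76.300
  age 2: 0.52 × 177 = 92.040
  age 3: 0.26 × 354 = 92.040
  age 4: 0.10 × 777 = 77.700
  age 5: 0.08 × 1150 = 92.000
  age 6: 0.05 × 2000 = 100.000
Maximum at age 6 (100.000).

6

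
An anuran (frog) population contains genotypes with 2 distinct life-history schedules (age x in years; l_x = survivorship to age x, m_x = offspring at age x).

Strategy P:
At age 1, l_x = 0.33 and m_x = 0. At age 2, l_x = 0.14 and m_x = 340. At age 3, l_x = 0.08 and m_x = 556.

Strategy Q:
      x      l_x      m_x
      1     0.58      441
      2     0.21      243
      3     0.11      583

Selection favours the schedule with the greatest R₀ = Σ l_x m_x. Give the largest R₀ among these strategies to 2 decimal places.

Strategy P: R₀ = 0.33×0 + 0.14×340 + 0.08×556 = 92.0800
Strategy Q: R₀ = 0.58×441 + 0.21×243 + 0.11×583 = 370.9400
Highest R₀: strategy Q with 370.9400.

370.94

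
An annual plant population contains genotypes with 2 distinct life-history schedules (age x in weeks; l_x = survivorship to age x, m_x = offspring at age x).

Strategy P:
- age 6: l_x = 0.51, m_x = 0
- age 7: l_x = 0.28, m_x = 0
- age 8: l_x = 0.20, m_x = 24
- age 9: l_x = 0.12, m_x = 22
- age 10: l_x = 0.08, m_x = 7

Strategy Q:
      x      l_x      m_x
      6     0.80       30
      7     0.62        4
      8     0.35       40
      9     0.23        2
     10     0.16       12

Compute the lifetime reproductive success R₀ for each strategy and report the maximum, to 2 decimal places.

42.86

Strategy P: R₀ = 0.51×0 + 0.28×0 + 0.20×24 + 0.12×22 + 0.08×7 = 8.0000
Strategy Q: R₀ = 0.80×30 + 0.62×4 + 0.35×40 + 0.23×2 + 0.16×12 = 42.8600
Highest R₀: strategy Q with 42.8600.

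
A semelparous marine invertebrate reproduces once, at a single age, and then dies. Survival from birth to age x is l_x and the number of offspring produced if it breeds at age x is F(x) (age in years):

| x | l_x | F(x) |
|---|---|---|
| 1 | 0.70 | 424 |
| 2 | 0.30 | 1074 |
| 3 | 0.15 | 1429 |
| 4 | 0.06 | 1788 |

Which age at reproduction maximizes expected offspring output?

2

Expected offspring if breeding at age x = l_x × F(x):
  age 1: 0.70 × 424 = 296.800
  age 2: 0.30 × 1074 = 322.200
  age 3: 0.15 × 1429 = 214.350
  age 4: 0.06 × 1788 = 107.280
Maximum at age 2 (322.200).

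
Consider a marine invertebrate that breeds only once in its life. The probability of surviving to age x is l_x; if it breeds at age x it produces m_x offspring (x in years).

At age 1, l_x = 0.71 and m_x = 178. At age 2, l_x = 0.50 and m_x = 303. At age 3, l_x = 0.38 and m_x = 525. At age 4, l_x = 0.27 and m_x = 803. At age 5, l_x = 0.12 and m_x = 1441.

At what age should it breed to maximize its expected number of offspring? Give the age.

Expected offspring if breeding at age x = l_x × m_x:
  age 1: 0.71 × 178 = 126.380
  age 2: 0.50 × 303 = 151.500
  age 3: 0.38 × 525 = 199.500
  age 4: 0.27 × 803 = 216.810
  age 5: 0.12 × 1441 = 172.920
Maximum at age 4 (216.810).

4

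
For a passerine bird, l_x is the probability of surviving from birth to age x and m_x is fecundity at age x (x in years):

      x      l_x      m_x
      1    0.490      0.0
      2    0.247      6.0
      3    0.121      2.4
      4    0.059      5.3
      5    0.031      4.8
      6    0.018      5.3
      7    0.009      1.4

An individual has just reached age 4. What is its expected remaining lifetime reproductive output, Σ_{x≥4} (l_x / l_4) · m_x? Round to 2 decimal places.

9.65

l_4 = 0.059. Conditional survival from age 4 to x is l_x / l_4.
  x=4: (0.059/0.059) × 5.3 = 5.3000
  x=5: (0.031/0.059) × 4.8 = 2.5220
  x=6: (0.018/0.059) × 5.3 = 1.6169
  x=7: (0.009/0.059) × 1.4 = 0.2136
Sum = 5.3000 + 2.5220 + 1.6169 + 0.2136 = 9.6525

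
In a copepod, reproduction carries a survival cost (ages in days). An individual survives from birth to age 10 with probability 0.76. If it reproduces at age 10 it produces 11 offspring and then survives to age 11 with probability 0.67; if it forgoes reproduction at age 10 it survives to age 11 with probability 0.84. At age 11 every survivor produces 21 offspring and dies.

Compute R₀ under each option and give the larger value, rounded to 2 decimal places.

19.05

breed at age 10: R₀ = 0.76 × (11 + 0.67 × 21) = 0.76 × 25.0700 = 19.0532
delay to age 11: R₀ = 0.76 × (0.84 × 21) = 0.76 × 17.6400 = 13.4064
Higher: breed at age 10 (19.0532).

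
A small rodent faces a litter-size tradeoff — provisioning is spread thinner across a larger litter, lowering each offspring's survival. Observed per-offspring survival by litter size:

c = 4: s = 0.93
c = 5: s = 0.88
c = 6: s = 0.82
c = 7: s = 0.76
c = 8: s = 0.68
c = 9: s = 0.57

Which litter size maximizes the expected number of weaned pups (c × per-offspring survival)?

Expected weaned pups = c × s(c):
  c=4: 4 × 0.93 = 3.720
  c=5: 5 × 0.88 = 4.400
  c=6: 6 × 0.82 = 4.920
  c=7: 7 × 0.76 = 5.320
  c=8: 8 × 0.68 = 5.440
  c=9: 9 × 0.57 = 5.130
Maximum at c = 8 (5.440 weaned pups).

8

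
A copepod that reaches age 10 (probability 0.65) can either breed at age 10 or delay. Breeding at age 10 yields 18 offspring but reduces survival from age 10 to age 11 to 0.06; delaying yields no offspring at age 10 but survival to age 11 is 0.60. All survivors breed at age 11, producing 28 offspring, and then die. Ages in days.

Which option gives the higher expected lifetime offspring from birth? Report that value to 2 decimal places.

breed at age 10: R₀ = 0.65 × (18 + 0.06 × 28) = 0.65 × 19.6800 = 12.7920
delay to age 11: R₀ = 0.65 × (0.60 × 28) = 0.65 × 16.8000 = 10.9200
Higher: breed at age 10 (12.7920).

12.79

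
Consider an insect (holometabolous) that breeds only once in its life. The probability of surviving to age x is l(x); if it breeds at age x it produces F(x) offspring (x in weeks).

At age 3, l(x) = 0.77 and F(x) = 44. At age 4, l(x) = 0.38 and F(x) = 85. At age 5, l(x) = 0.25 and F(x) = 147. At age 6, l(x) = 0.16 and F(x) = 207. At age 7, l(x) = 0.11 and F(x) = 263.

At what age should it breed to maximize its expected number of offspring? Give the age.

Expected offspring if breeding at age x = l(x) × F(x):
  age 3: 0.77 × 44 = 33.880
  age 4: 0.38 × 85 = 32.300
  age 5: 0.25 × 147 = 36.750
  age 6: 0.16 × 207 = 33.120
  age 7: 0.11 × 263 = 28.930
Maximum at age 5 (36.750).

5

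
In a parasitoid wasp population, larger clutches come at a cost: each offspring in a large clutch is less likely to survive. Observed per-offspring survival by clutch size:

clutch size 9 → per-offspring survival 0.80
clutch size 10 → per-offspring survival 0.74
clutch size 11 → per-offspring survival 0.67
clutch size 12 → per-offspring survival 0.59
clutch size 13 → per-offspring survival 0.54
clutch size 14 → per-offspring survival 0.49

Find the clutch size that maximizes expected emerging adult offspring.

Expected emerging adult offspring = c × s(c):
  c=9: 9 × 0.80 = 7.200
  c=10: 10 × 0.74 = 7.400
  c=11: 11 × 0.67 = 7.370
  c=12: 12 × 0.59 = 7.080
  c=13: 13 × 0.54 = 7.020
  c=14: 14 × 0.49 = 6.860
Maximum at c = 10 (7.400 emerging adult offspring).

10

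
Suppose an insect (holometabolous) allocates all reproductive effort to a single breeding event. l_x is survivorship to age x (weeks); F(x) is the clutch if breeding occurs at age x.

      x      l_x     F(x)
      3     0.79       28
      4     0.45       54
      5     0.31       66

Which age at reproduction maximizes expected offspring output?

Expected offspring if breeding at age x = l_x × F(x):
  age 3: 0.79 × 28 = 22.120
  age 4: 0.45 × 54 = 24.300
  age 5: 0.31 × 66 = 20.460
Maximum at age 4 (24.300).

4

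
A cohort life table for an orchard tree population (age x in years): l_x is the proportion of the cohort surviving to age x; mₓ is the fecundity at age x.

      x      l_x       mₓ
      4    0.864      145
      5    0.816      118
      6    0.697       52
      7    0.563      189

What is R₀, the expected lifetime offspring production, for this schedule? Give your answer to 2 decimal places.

R₀ = Σ l_x mₓ:
  age 4: 0.864 × 145 = 125.2800
  age 5: 0.816 × 118 = 96.2880
  age 6: 0.697 × 52 = 36.2440
  age 7: 0.563 × 189 = 106.4070
R₀ = 125.2800 + 96.2880 + 36.2440 + 106.4070 = 364.2190

364.22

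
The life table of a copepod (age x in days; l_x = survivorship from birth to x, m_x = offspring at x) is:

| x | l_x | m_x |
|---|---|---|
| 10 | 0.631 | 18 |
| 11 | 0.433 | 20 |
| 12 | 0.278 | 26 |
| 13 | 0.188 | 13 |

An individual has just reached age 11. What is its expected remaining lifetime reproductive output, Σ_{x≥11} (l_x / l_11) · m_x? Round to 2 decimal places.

42.34

l_11 = 0.433. Conditional survival from age 11 to x is l_x / l_11.
  x=11: (0.433/0.433) × 20 = 20.0000
  x=12: (0.278/0.433) × 26 = 16.6928
  x=13: (0.188/0.433) × 13 = 5.6443
Sum = 20.0000 + 16.6928 + 5.6443 = 42.3372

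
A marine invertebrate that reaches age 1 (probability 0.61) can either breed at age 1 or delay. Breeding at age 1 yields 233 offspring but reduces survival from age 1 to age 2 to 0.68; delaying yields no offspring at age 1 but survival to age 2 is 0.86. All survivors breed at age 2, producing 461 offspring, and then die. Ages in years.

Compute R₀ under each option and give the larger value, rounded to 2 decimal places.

333.35

breed at age 1: R₀ = 0.61 × (233 + 0.68 × 461) = 0.61 × 546.4800 = 333.3528
delay to age 2: R₀ = 0.61 × (0.86 × 461) = 0.61 × 396.4600 = 241.8406
Higher: breed at age 1 (333.3528).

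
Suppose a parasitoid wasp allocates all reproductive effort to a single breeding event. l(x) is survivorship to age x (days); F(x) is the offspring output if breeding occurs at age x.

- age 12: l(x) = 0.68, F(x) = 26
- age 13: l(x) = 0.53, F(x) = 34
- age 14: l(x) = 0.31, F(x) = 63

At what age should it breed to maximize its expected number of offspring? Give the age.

Expected offspring if breeding at age x = l(x) × F(x):
  age 12: 0.68 × 26 = 17.680
  age 13: 0.53 × 34 = 18.020
  age 14: 0.31 × 63 = 19.530
Maximum at age 14 (19.530).

14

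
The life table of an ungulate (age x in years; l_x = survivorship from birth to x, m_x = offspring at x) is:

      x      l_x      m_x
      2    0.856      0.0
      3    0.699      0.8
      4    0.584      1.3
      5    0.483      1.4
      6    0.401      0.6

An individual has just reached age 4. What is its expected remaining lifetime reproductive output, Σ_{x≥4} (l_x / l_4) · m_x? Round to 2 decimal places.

2.87

l_4 = 0.584. Conditional survival from age 4 to x is l_x / l_4.
  x=4: (0.584/0.584) × 1.3 = 1.3000
  x=5: (0.483/0.584) × 1.4 = 1.1579
  x=6: (0.401/0.584) × 0.6 = 0.4120
Sum = 1.3000 + 1.1579 + 0.4120 = 2.8699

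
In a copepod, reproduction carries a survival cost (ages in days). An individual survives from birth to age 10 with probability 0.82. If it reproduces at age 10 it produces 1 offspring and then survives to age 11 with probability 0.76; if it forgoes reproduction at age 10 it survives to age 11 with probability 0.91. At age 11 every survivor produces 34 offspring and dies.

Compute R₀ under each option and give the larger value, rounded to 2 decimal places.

25.37

breed at age 10: R₀ = 0.82 × (1 + 0.76 × 34) = 0.82 × 26.8400 = 22.0088
delay to age 11: R₀ = 0.82 × (0.91 × 34) = 0.82 × 30.9400 = 25.3708
Higher: delay to age 11 (25.3708).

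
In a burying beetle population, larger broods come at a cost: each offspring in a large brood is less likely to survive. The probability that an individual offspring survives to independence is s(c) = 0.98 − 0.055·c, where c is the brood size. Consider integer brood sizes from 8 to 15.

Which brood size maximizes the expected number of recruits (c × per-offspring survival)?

Expected recruits = c × s(c):
  c=8: 8 × 0.540 = 4.320
  c=9: 9 × 0.485 = 4.365
  c=10: 10 × 0.430 = 4.300
  c=11: 11 × 0.375 = 4.125
  c=12: 12 × 0.320 = 3.840
  c=13: 13 × 0.265 = 3.445
  c=14: 14 × 0.210 = 2.940
  c=15: 15 × 0.155 = 2.325
Maximum at c = 9 (4.365 recruits).

9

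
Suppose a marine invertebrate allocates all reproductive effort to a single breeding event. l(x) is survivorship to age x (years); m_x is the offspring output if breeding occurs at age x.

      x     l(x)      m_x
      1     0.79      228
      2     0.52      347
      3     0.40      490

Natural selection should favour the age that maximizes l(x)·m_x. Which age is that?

3

Expected offspring if breeding at age x = l(x) × m_x:
  age 1: 0.79 × 228 = 180.120
  age 2: 0.52 × 347 = 180.440
  age 3: 0.40 × 490 = 196.000
Maximum at age 3 (196.000).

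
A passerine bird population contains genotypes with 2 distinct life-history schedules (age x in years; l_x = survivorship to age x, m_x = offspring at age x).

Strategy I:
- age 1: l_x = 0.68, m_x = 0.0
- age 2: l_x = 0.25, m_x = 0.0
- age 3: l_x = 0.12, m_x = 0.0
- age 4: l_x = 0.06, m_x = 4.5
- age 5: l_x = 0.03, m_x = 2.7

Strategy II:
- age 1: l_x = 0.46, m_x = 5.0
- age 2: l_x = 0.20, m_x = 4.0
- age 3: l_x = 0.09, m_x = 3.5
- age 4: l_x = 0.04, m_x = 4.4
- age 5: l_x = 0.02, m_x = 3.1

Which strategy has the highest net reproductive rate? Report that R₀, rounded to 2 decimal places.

Strategy I: R₀ = 0.68×0.0 + 0.25×0.0 + 0.12×0.0 + 0.06×4.5 + 0.03×2.7 = 0.3510
Strategy II: R₀ = 0.46×5.0 + 0.20×4.0 + 0.09×3.5 + 0.04×4.4 + 0.02×3.1 = 3.6530
Highest R₀: strategy II with 3.6530.

3.65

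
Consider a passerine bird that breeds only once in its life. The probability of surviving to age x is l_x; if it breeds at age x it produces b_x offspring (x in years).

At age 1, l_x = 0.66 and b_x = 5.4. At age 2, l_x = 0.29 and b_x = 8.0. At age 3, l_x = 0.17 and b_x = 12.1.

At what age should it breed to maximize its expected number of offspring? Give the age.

1

Expected offspring if breeding at age x = l_x × b_x:
  age 1: 0.66 × 5.4 = 3.564
  age 2: 0.29 × 8.0 = 2.320
  age 3: 0.17 × 12.1 = 2.057
Maximum at age 1 (3.564).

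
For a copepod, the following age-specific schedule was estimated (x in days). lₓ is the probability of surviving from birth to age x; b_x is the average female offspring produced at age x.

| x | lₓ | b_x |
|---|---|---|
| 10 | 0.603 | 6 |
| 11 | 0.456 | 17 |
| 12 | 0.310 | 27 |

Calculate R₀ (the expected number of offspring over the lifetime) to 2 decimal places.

R₀ = Σ lₓ b_x:
  age 10: 0.603 × 6 = 3.6180
  age 11: 0.456 × 17 = 7.7520
  age 12: 0.310 × 27 = 8.3700
R₀ = 3.6180 + 7.7520 + 8.3700 = 19.7400

19.74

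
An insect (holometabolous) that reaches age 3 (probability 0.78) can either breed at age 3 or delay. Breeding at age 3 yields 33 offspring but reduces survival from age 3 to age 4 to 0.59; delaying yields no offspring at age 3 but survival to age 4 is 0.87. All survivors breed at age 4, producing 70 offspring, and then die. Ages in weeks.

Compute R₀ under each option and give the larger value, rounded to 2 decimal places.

57.95

breed at age 3: R₀ = 0.78 × (33 + 0.59 × 70) = 0.78 × 74.3000 = 57.9540
delay to age 4: R₀ = 0.78 × (0.87 × 70) = 0.78 × 60.9000 = 47.5020
Higher: breed at age 3 (57.9540).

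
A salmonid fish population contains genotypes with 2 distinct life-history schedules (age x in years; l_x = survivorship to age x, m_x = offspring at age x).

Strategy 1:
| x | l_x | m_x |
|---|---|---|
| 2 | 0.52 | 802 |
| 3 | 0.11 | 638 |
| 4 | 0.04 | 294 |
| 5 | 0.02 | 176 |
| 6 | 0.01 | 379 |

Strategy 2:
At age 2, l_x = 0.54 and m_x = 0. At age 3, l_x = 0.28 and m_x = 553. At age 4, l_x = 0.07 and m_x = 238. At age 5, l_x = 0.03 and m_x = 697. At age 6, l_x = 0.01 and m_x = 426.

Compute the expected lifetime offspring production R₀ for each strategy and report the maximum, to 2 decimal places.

Strategy 1: R₀ = 0.52×802 + 0.11×638 + 0.04×294 + 0.02×176 + 0.01×379 = 506.2900
Strategy 2: R₀ = 0.54×0 + 0.28×553 + 0.07×238 + 0.03×697 + 0.01×426 = 196.6700
Highest R₀: strategy 1 with 506.2900.

506.29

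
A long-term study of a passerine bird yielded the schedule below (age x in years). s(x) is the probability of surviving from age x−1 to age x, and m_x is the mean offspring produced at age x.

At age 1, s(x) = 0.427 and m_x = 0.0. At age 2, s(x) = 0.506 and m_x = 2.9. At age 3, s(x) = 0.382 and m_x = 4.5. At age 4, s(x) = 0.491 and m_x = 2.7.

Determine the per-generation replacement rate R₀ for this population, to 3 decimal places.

1.107

Survivorship from birth: l_x = s_1·s_2·…·s_x.
  l_1 = 0.42700
  l_2 = 0.21606
  l_3 = 0.08254
  l_4 = 0.04053
R₀ = Σ l_x m_x:
  age 1: 0.42700 × 0.0 = 0.0000
  age 2: 0.21606 × 2.9 = 0.6266
  age 3: 0.08254 × 4.5 = 0.3714
  age 4: 0.04053 × 2.7 = 0.1094
R₀ = 0.0000 + 0.6266 + 0.3714 + 0.1094 = 1.1074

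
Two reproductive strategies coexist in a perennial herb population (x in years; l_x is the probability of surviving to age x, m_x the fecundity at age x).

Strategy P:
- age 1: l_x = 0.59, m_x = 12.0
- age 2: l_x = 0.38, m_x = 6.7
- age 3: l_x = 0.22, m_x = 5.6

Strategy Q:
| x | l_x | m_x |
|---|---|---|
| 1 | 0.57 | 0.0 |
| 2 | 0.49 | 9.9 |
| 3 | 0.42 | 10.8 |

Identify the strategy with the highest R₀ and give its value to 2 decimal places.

Strategy P: R₀ = 0.59×12.0 + 0.38×6.7 + 0.22×5.6 = 10.8580
Strategy Q: R₀ = 0.57×0.0 + 0.49×9.9 + 0.42×10.8 = 9.3870
Highest R₀: strategy P with 10.8580.

10.86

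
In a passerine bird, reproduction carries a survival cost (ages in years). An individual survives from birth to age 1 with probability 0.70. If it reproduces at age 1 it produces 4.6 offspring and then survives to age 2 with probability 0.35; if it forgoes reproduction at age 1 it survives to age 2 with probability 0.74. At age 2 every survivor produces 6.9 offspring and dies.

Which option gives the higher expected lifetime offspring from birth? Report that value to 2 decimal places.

breed at age 1: R₀ = 0.70 × (4.6 + 0.35 × 6.9) = 0.70 × 7.0150 = 4.9105
delay to age 2: R₀ = 0.70 × (0.74 × 6.9) = 0.70 × 5.1060 = 3.5742
Higher: breed at age 1 (4.9105).

4.91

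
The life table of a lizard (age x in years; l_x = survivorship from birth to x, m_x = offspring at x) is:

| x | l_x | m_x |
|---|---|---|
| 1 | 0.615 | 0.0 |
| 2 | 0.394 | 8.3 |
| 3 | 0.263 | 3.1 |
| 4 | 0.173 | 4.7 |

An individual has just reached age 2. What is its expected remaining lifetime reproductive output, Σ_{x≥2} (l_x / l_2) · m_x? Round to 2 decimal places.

l_2 = 0.394. Conditional survival from age 2 to x is l_x / l_2.
  x=2: (0.394/0.394) × 8.3 = 8.3000
  x=3: (0.263/0.394) × 3.1 = 2.0693
  x=4: (0.173/0.394) × 4.7 = 2.0637
Sum = 8.3000 + 2.0693 + 2.0637 = 12.4330

12.43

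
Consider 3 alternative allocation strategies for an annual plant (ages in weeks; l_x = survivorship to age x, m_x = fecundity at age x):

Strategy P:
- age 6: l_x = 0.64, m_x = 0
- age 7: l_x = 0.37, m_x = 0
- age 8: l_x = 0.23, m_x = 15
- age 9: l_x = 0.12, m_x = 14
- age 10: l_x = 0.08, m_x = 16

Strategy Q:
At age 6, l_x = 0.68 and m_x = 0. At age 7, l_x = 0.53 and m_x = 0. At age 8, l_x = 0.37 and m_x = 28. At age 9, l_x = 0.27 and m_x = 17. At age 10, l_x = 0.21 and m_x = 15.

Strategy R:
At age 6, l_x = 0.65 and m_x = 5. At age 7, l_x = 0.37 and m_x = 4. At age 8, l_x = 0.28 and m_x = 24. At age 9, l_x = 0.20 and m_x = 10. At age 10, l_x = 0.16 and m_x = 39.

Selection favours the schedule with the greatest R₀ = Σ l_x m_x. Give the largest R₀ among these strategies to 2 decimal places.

Strategy P: R₀ = 0.64×0 + 0.37×0 + 0.23×15 + 0.12×14 + 0.08×16 = 6.4100
Strategy Q: R₀ = 0.68×0 + 0.53×0 + 0.37×28 + 0.27×17 + 0.21×15 = 18.1000
Strategy R: R₀ = 0.65×5 + 0.37×4 + 0.28×24 + 0.20×10 + 0.16×39 = 19.6900
Highest R₀: strategy R with 19.6900.

19.69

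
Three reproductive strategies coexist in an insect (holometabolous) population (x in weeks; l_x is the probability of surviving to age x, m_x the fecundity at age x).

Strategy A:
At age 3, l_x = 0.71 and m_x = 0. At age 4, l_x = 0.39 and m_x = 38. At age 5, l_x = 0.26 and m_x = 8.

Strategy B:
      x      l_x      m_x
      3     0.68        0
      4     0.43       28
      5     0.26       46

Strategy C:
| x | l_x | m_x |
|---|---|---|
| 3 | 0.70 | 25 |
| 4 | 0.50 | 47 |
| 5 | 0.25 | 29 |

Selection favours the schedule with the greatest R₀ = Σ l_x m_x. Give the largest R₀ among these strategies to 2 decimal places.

48.25

Strategy A: R₀ = 0.71×0 + 0.39×38 + 0.26×8 = 16.9000
Strategy B: R₀ = 0.68×0 + 0.43×28 + 0.26×46 = 24.0000
Strategy C: R₀ = 0.70×25 + 0.50×47 + 0.25×29 = 48.2500
Highest R₀: strategy C with 48.2500.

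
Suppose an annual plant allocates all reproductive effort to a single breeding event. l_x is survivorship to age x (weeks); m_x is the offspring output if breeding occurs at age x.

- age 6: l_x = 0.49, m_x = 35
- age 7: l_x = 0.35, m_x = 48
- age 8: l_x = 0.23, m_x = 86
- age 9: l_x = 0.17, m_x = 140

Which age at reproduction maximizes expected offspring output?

9

Expected offspring if breeding at age x = l_x × m_x:
  age 6: 0.49 × 35 = 17.150
  age 7: 0.35 × 48 = 16.800
  age 8: 0.23 × 86 = 19.780
  age 9: 0.17 × 140 = 23.800
Maximum at age 9 (23.800).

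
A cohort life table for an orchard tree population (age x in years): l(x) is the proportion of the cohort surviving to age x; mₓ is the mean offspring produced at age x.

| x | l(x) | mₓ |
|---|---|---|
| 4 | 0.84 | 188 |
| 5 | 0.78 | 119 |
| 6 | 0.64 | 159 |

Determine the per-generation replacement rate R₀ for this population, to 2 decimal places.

R₀ = Σ l(x) mₓ:
  age 4: 0.84 × 188 = 157.9200
  age 5: 0.78 × 119 = 92.8200
  age 6: 0.64 × 159 = 101.7600
R₀ = 157.9200 + 92.8200 + 101.7600 = 352.5000

352.50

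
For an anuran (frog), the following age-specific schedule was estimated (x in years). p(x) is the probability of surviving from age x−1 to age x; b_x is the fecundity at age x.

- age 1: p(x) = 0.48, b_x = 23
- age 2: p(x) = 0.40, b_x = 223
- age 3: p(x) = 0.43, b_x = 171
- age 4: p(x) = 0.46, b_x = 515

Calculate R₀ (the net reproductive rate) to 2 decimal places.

Survivorship from birth: l_x = p_1·p_2·…·p_x.
  l_1 = 0.48000
  l_2 = 0.19200
  l_3 = 0.08256
  l_4 = 0.03798
R₀ = Σ l_x b_x:
  age 1: 0.48000 × 23 = 11.0400
  age 2: 0.19200 × 223 = 42.8160
  age 3: 0.08256 × 171 = 14.1178
  age 4: 0.03798 × 515 = 19.5597
R₀ = 11.0400 + 42.8160 + 14.1178 + 19.5597 = 87.5335

87.53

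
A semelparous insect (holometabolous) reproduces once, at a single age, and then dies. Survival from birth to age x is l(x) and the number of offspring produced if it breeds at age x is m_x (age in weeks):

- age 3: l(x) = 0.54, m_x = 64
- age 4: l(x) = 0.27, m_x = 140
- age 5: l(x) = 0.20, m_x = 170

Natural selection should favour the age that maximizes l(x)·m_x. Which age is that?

4

Expected offspring if breeding at age x = l(x) × m_x:
  age 3: 0.54 × 64 = 34.560
  age 4: 0.27 × 140 = 37.800
  age 5: 0.20 × 170 = 34.000
Maximum at age 4 (37.800).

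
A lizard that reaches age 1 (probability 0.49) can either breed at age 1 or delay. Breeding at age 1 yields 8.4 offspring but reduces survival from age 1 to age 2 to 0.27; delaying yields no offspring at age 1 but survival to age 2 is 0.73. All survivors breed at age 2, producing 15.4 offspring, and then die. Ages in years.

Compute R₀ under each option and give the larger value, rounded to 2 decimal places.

6.15

breed at age 1: R₀ = 0.49 × (8.4 + 0.27 × 15.4) = 0.49 × 12.5580 = 6.1534
delay to age 2: R₀ = 0.49 × (0.73 × 15.4) = 0.49 × 11.2420 = 5.5086
Higher: breed at age 1 (6.1534).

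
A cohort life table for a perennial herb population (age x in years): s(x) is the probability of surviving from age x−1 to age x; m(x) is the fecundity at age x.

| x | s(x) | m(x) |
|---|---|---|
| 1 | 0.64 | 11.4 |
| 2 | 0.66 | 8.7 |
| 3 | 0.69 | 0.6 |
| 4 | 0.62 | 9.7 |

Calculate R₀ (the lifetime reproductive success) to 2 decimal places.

12.90

Survivorship from birth: l_x = s_1·s_2·…·s_x.
  l_1 = 0.64000
  l_2 = 0.42240
  l_3 = 0.29146
  l_4 = 0.18070
R₀ = Σ l_x m(x):
  age 1: 0.64000 × 11.4 = 7.2960
  age 2: 0.42240 × 8.7 = 3.6749
  age 3: 0.29146 × 0.6 = 0.1749
  age 4: 0.18070 × 9.7 = 1.7528
R₀ = 7.2960 + 3.6749 + 0.1749 + 1.7528 = 12.8985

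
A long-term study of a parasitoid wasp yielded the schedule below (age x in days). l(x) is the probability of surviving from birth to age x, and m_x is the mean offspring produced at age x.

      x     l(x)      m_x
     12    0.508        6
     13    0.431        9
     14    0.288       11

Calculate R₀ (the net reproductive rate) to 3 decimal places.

R₀ = Σ l(x) m_x:
  age 12: 0.508 × 6 = 3.0480
  age 13: 0.431 × 9 = 3.8790
  age 14: 0.288 × 11 = 3.1680
R₀ = 3.0480 + 3.8790 + 3.1680 = 10.0950

10.095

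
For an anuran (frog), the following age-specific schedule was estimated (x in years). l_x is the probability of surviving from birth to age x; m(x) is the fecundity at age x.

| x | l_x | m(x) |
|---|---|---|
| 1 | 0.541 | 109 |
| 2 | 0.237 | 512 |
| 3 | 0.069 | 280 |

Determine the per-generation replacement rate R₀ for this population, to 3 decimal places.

199.633

R₀ = Σ l_x m(x):
  age 1: 0.541 × 109 = 58.9690
  age 2: 0.237 × 512 = 121.3440
  age 3: 0.069 × 280 = 19.3200
R₀ = 58.9690 + 121.3440 + 19.3200 = 199.6330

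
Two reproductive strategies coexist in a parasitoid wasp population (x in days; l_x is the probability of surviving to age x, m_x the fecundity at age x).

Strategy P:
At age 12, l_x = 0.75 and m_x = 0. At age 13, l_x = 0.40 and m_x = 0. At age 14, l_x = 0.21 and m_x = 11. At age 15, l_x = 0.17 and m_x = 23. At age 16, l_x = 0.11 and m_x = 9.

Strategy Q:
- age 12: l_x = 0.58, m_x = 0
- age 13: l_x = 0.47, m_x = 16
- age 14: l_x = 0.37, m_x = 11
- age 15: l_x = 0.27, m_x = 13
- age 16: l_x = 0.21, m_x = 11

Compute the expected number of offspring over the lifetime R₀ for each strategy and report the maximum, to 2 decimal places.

Strategy P: R₀ = 0.75×0 + 0.40×0 + 0.21×11 + 0.17×23 + 0.11×9 = 7.2100
Strategy Q: R₀ = 0.58×0 + 0.47×16 + 0.37×11 + 0.27×13 + 0.21×11 = 17.4100
Highest R₀: strategy Q with 17.4100.

17.41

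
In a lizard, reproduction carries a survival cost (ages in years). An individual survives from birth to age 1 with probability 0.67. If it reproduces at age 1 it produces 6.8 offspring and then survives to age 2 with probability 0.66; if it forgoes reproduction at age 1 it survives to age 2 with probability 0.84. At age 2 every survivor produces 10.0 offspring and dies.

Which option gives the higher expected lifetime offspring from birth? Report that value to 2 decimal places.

8.98

breed at age 1: R₀ = 0.67 × (6.8 + 0.66 × 10.0) = 0.67 × 13.4000 = 8.9780
delay to age 2: R₀ = 0.67 × (0.84 × 10.0) = 0.67 × 8.4000 = 5.6280
Higher: breed at age 1 (8.9780).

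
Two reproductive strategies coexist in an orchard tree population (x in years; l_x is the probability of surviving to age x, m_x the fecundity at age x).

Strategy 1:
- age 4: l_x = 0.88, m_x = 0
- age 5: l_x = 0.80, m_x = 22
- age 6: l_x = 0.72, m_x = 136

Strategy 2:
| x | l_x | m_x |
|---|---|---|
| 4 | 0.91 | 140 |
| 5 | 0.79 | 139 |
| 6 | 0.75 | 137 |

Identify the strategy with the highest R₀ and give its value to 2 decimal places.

Strategy 1: R₀ = 0.88×0 + 0.80×22 + 0.72×136 = 115.5200
Strategy 2: R₀ = 0.91×140 + 0.79×139 + 0.75×137 = 339.9600
Highest R₀: strategy 2 with 339.9600.

339.96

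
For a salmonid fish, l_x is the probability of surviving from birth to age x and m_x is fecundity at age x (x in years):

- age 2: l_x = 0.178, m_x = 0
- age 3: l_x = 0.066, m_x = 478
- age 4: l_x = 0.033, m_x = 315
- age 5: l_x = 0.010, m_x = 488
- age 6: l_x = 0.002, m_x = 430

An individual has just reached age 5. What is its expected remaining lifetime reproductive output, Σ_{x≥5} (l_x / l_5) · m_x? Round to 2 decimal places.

l_5 = 0.010. Conditional survival from age 5 to x is l_x / l_5.
  x=5: (0.010/0.010) × 488 = 488.0000
  x=6: (0.002/0.010) × 430 = 86.0000
Sum = 488.0000 + 86.0000 = 574.0000

574.00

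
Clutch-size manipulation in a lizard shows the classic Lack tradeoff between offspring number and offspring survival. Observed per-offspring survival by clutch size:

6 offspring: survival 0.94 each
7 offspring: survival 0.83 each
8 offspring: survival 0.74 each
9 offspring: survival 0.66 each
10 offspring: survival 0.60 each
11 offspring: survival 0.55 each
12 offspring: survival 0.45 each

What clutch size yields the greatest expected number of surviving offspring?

Expected surviving offspring = c × s(c):
  c=6: 6 × 0.94 = 5.640
  c=7: 7 × 0.83 = 5.810
  c=8: 8 × 0.74 = 5.920
  c=9: 9 × 0.66 = 5.940
  c=10: 10 × 0.60 = 6.000
  c=11: 11 × 0.55 = 6.050
  c=12: 12 × 0.45 = 5.400
Maximum at c = 11 (6.050 surviving offspring).

11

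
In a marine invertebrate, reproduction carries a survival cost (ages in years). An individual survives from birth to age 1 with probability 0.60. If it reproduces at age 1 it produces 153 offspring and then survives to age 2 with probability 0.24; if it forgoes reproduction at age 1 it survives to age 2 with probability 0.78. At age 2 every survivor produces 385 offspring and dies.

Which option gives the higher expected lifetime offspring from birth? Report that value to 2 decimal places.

breed at age 1: R₀ = 0.60 × (153 + 0.24 × 385) = 0.60 × 245.4000 = 147.2400
delay to age 2: R₀ = 0.60 × (0.78 × 385) = 0.60 × 300.3000 = 180.1800
Higher: delay to age 2 (180.1800).

180.18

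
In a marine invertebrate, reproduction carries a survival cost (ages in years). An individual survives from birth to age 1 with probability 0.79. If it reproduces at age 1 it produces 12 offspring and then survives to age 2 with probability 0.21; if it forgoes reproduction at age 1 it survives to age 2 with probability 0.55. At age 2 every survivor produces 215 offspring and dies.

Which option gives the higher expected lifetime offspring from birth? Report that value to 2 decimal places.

breed at age 1: R₀ = 0.79 × (12 + 0.21 × 215) = 0.79 × 57.1500 = 45.1485
delay to age 2: R₀ = 0.79 × (0.55 × 215) = 0.79 × 118.2500 = 93.4175
Higher: delay to age 2 (93.4175).

93.42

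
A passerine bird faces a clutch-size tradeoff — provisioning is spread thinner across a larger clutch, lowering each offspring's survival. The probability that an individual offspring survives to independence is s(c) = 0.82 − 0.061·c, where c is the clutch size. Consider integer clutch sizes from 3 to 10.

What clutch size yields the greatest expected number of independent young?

7

Expected independent young = c × s(c):
  c=3: 3 × 0.637 = 1.911
  c=4: 4 × 0.576 = 2.304
  c=5: 5 × 0.515 = 2.575
  c=6: 6 × 0.454 = 2.724
  c=7: 7 × 0.393 = 2.751
  c=8: 8 × 0.332 = 2.656
  c=9: 9 × 0.271 = 2.439
  c=10: 10 × 0.210 = 2.100
Maximum at c = 7 (2.751 independent young).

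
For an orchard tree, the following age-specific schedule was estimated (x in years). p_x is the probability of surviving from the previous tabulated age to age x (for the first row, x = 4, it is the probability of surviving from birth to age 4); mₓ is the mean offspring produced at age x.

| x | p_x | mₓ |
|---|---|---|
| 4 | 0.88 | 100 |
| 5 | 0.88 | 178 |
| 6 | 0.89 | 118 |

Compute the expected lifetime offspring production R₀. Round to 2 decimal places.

Survivorship from birth: l_x = p_4·p_5·…·p_x.
  l_4 = 0.88000
  l_5 = 0.77440
  l_6 = 0.68922
R₀ = Σ l_x mₓ:
  age 4: 0.88000 × 100 = 88.0000
  age 5: 0.77440 × 178 = 137.8432
  age 6: 0.68922 × 118 = 81.3280
R₀ = 88.0000 + 137.8432 + 81.3280 = 307.1712

307.17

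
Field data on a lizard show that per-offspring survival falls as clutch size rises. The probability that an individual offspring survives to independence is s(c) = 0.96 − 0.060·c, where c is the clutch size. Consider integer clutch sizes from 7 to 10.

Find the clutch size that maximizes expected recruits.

Expected recruits = c × s(c):
  c=7: 7 × 0.540 = 3.780
  c=8: 8 × 0.480 = 3.840
  c=9: 9 × 0.420 = 3.780
  c=10: 10 × 0.360 = 3.600
Maximum at c = 8 (3.840 recruits).

8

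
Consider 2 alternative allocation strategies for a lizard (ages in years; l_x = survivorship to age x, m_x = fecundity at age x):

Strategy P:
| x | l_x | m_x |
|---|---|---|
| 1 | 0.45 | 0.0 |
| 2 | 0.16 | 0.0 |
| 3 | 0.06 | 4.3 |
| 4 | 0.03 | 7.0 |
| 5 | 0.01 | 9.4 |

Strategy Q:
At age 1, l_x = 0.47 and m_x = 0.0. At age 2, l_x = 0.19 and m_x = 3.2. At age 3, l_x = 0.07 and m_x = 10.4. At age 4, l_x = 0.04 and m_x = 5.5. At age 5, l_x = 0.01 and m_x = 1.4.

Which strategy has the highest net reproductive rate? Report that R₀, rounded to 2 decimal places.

1.57

Strategy P: R₀ = 0.45×0.0 + 0.16×0.0 + 0.06×4.3 + 0.03×7.0 + 0.01×9.4 = 0.5620
Strategy Q: R₀ = 0.47×0.0 + 0.19×3.2 + 0.07×10.4 + 0.04×5.5 + 0.01×1.4 = 1.5700
Highest R₀: strategy Q with 1.5700.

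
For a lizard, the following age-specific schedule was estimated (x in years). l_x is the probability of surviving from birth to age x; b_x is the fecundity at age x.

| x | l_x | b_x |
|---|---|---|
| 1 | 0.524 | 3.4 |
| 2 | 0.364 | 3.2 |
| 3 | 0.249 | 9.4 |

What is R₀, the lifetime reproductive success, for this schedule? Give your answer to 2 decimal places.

5.29

R₀ = Σ l_x b_x:
  age 1: 0.524 × 3.4 = 1.7816
  age 2: 0.364 × 3.2 = 1.1648
  age 3: 0.249 × 9.4 = 2.3406
R₀ = 1.7816 + 1.1648 + 2.3406 = 5.2870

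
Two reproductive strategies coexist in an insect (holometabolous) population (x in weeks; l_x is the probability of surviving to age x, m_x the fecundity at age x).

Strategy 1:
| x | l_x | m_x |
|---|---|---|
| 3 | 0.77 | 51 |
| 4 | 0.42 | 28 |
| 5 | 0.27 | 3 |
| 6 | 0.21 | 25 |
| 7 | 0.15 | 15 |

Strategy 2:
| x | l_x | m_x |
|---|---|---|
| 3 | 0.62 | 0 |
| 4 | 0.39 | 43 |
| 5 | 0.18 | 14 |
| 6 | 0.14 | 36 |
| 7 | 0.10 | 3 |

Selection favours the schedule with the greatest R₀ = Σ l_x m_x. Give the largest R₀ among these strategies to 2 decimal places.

59.34

Strategy 1: R₀ = 0.77×51 + 0.42×28 + 0.27×3 + 0.21×25 + 0.15×15 = 59.3400
Strategy 2: R₀ = 0.62×0 + 0.39×43 + 0.18×14 + 0.14×36 + 0.10×3 = 24.6300
Highest R₀: strategy 1 with 59.3400.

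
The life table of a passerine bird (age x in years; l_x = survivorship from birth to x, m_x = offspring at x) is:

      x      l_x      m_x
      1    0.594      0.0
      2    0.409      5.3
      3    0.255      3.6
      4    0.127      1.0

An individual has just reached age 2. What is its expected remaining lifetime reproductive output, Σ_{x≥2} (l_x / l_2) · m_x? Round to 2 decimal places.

l_2 = 0.409. Conditional survival from age 2 to x is l_x / l_2.
  x=2: (0.409/0.409) × 5.3 = 5.3000
  x=3: (0.255/0.409) × 3.6 = 2.2445
  x=4: (0.127/0.409) × 1.0 = 0.3105
Sum = 5.3000 + 2.2445 + 0.3105 = 7.8550

7.86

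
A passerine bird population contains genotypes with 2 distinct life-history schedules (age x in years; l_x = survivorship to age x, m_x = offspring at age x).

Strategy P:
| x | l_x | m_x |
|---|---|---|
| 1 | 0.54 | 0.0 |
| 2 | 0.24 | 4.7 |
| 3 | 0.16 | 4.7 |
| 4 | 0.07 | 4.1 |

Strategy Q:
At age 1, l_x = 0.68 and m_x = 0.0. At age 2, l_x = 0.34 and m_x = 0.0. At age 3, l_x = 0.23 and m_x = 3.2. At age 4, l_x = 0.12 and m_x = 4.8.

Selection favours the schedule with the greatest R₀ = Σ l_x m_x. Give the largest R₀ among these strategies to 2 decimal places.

Strategy P: R₀ = 0.54×0.0 + 0.24×4.7 + 0.16×4.7 + 0.07×4.1 = 2.1670
Strategy Q: R₀ = 0.68×0.0 + 0.34×0.0 + 0.23×3.2 + 0.12×4.8 = 1.3120
Highest R₀: strategy P with 2.1670.

2.17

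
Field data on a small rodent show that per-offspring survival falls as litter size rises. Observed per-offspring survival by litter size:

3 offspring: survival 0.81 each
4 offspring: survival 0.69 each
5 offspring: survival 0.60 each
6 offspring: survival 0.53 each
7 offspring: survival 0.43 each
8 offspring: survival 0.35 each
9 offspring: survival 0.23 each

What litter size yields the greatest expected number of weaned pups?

6

Expected weaned pups = c × s(c):
  c=3: 3 × 0.81 = 2.430
  c=4: 4 × 0.69 = 2.760
  c=5: 5 × 0.60 = 3.000
  c=6: 6 × 0.53 = 3.180
  c=7: 7 × 0.43 = 3.010
  c=8: 8 × 0.35 = 2.800
  c=9: 9 × 0.23 = 2.070
Maximum at c = 6 (3.180 weaned pups).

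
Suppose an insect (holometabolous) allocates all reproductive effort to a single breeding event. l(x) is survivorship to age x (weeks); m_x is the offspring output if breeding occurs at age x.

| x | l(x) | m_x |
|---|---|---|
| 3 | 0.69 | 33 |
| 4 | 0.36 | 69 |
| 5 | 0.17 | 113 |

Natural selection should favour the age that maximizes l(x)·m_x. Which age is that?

4

Expected offspring if breeding at age x = l(x) × m_x:
  age 3: 0.69 × 33 = 22.770
  age 4: 0.36 × 69 = 24.840
  age 5: 0.17 × 113 = 19.210
Maximum at age 4 (24.840).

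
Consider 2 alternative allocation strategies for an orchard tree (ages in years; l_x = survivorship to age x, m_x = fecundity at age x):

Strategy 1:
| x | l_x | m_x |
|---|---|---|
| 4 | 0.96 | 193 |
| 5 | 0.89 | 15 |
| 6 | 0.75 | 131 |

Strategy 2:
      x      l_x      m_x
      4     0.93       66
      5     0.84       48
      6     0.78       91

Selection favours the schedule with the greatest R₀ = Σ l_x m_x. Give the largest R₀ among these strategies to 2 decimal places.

296.88

Strategy 1: R₀ = 0.96×193 + 0.89×15 + 0.75×131 = 296.8800
Strategy 2: R₀ = 0.93×66 + 0.84×48 + 0.78×91 = 172.6800
Highest R₀: strategy 1 with 296.8800.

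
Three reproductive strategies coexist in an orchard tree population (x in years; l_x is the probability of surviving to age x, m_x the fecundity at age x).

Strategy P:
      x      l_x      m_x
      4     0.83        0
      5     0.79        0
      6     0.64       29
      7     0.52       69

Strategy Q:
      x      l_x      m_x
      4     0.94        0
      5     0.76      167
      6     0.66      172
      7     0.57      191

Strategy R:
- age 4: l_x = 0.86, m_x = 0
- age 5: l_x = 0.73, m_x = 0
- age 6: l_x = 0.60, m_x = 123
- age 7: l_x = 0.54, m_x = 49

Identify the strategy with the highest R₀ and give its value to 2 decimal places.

349.31

Strategy P: R₀ = 0.83×0 + 0.79×0 + 0.64×29 + 0.52×69 = 54.4400
Strategy Q: R₀ = 0.94×0 + 0.76×167 + 0.66×172 + 0.57×191 = 349.3100
Strategy R: R₀ = 0.86×0 + 0.73×0 + 0.60×123 + 0.54×49 = 100.2600
Highest R₀: strategy Q with 349.3100.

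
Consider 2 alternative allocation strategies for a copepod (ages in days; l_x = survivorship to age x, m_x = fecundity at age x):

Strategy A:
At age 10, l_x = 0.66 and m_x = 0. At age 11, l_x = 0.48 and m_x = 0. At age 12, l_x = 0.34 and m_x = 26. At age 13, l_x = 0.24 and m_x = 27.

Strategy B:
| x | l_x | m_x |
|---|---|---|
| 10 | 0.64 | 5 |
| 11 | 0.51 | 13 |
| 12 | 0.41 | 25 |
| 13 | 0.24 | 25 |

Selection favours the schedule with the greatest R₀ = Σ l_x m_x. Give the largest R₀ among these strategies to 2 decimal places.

26.08

Strategy A: R₀ = 0.66×0 + 0.48×0 + 0.34×26 + 0.24×27 = 15.3200
Strategy B: R₀ = 0.64×5 + 0.51×13 + 0.41×25 + 0.24×25 = 26.0800
Highest R₀: strategy B with 26.0800.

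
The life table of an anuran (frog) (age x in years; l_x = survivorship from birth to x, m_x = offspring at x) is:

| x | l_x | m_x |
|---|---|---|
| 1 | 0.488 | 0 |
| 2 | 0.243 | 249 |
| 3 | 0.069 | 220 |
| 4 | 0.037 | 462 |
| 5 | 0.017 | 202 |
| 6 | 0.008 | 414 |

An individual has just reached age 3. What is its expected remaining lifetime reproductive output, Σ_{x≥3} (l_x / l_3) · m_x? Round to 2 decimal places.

l_3 = 0.069. Conditional survival from age 3 to x is l_x / l_3.
  x=3: (0.069/0.069) × 220 = 220.0000
  x=4: (0.037/0.069) × 462 = 247.7391
  x=5: (0.017/0.069) × 202 = 49.7681
  x=6: (0.008/0.069) × 414 = 48.0000
Sum = 220.0000 + 247.7391 + 49.7681 + 48.0000 = 565.5072

565.51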